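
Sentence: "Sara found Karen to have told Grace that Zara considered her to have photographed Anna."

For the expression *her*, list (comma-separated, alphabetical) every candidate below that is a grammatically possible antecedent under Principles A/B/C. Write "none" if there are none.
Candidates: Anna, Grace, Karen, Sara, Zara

Grace, Karen, Sara

*her* is a pronoun; Principle B requires it to be free in its binding domain — the clause headed by 'considered'.
— Anna: object of the clause headed by 'photographed'; is c-commanded by the pronoun; coreference would bind this R-expression — blocked (Principle C).
— Grace: object of the clause headed by 'told'; c-commands the pronoun but lies outside its binding domain — allowed.
— Karen: subject of the clause headed by 'told'; c-commands the pronoun but lies outside its binding domain — allowed.
— Sara: subject of the matrix clause; c-commands the pronoun but lies outside its binding domain — allowed.
— Zara: subject of the clause headed by 'considered'; c-commands the pronoun within its binding domain — blocked (Principle B).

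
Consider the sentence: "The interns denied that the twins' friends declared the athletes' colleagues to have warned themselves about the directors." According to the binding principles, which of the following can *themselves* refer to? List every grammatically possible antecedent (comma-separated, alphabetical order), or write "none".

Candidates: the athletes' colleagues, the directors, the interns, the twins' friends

the athletes' colleagues

*themselves* is a reflexive; Principle A requires it to be bound within its binding domain — the clause headed by 'warned'.
— the athletes' colleagues: subject of the clause headed by 'warned'; c-commands the reflexive within its binding domain — allowed (Principle A).
— the directors: second object of the clause headed by 'warned'; does not c-command the reflexive — cannot bind it (Principle A).
— the interns: subject of the matrix clause; c-commands the reflexive but lies outside its binding domain — cannot bind it (Principle A).
— the twins' friends: subject of the clause headed by 'declared'; c-commands the reflexive but lies outside its binding domain — cannot bind it (Principle A).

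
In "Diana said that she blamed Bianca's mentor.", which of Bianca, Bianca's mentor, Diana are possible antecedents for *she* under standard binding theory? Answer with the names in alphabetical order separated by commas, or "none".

Diana

*she* is a pronoun; Principle B requires it to be free in its binding domain — the clause headed by 'blamed'.
— Bianca: possessor inside the object DP of the clause headed by 'blamed'; is c-commanded by the pronoun; coreference would bind this R-expression — blocked (Principle C).
— Bianca's mentor: object of the clause headed by 'blamed'; is c-commanded by the pronoun; coreference would bind this R-expression — blocked (Principle C).
— Diana: subject of the matrix clause; c-commands the pronoun but lies outside its binding domain — allowed.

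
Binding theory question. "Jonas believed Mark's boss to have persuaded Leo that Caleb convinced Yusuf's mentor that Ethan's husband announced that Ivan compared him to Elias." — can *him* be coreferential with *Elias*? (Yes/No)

No

*him* is a pronoun; Principle B requires it to be free in its binding domain — the clause headed by 'compared'.
— Elias: second object of the clause headed by 'compared'; is c-commanded by the pronoun; coreference would bind this R-expression — blocked (Principle C).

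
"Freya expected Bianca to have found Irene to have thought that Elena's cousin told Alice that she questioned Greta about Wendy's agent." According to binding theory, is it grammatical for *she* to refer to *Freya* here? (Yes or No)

Yes

*Freya* is an R-expression; Principle C requires it to be free (not bound by any c-commanding expression).
— she: subject of the clause headed by 'questioned'; the pronoun does not c-command the R-expression — coreference allowed.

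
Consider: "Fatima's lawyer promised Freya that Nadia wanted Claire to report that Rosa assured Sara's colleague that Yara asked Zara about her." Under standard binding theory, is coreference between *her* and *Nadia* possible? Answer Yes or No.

*Nadia* is an R-expression; Principle C requires it to be free (not bound by any c-commanding expression).
— her: second object of the clause headed by 'asked'; the pronoun does not c-command the R-expression — coreference allowed.

Yes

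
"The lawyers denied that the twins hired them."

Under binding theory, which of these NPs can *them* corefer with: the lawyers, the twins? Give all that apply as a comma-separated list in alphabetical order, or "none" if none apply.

the lawyers

*them* is a pronoun; Principle B requires it to be free in its binding domain — the clause headed by 'hired'.
— the lawyers: subject of the matrix clause; c-commands the pronoun but lies outside its binding domain — allowed.
— the twins: subject of the clause headed by 'hired'; c-commands the pronoun within its binding domain — blocked (Principle B).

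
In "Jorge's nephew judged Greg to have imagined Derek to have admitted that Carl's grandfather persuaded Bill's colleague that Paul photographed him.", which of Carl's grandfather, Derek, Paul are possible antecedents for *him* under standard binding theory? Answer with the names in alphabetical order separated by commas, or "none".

Carl's grandfather, Derek

*him* is a pronoun; Principle B requires it to be free in its binding domain — the clause headed by 'photographed'.
— Carl's grandfather: subject of the clause headed by 'persuaded'; c-commands the pronoun but lies outside its binding domain — allowed.
— Derek: subject of the clause headed by 'admitted'; c-commands the pronoun but lies outside its binding domain — allowed.
— Paul: subject of the clause headed by 'photographed'; c-commands the pronoun within its binding domain — blocked (Principle B).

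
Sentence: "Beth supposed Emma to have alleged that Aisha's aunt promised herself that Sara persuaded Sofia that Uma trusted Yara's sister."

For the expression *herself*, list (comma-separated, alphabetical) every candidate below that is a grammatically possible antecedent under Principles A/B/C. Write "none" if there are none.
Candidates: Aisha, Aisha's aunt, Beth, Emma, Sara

Aisha's aunt

*herself* is a reflexive; Principle A requires it to be bound within its binding domain — the clause headed by 'promised'.
— Aisha: possessor inside the subject DP of the clause headed by 'promised'; does not c-command the reflexive — cannot bind it (Principle A).
— Aisha's aunt: subject of the clause headed by 'promised'; c-commands the reflexive within its binding domain — allowed (Principle A).
— Beth: subject of the matrix clause; c-commands the reflexive but lies outside its binding domain — cannot bind it (Principle A).
— Emma: subject of the clause headed by 'alleged'; c-commands the reflexive but lies outside its binding domain — cannot bind it (Principle A).
— Sara: subject of the clause headed by 'persuaded'; does not c-command the reflexive — cannot bind it (Principle A).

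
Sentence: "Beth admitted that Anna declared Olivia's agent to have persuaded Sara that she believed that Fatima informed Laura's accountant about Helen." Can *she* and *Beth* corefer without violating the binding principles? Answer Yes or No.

*Beth* is an R-expression; Principle C requires it to be free (not bound by any c-commanding expression).
— she: subject of the clause headed by 'believed'; the pronoun does not c-command the R-expression — coreference allowed.

Yes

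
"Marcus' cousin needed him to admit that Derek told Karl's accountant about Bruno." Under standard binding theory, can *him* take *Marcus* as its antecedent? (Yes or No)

*him* is a pronoun; Principle B requires it to be free in its binding domain — the matrix clause.
— Marcus: possessor inside the subject DP of the matrix clause; does not c-command the pronoun — Principle B does not apply; allowed.

Yes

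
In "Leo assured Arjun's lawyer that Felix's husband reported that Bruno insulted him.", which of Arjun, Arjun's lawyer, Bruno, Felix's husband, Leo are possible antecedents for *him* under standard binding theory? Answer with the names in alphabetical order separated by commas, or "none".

*him* is a pronoun; Principle B requires it to be free in its binding domain — the clause headed by 'insulted'.
— Arjun: possessor inside the object DP of the matrix clause; does not c-command the pronoun — Principle B does not apply; allowed.
— Arjun's lawyer: object of the matrix clause; c-commands the pronoun but lies outside its binding domain — allowed.
— Bruno: subject of the clause headed by 'insulted'; c-commands the pronoun within its binding domain — blocked (Principle B).
— Felix's husband: subject of the clause headed by 'reported'; c-commands the pronoun but lies outside its binding domain — allowed.
— Leo: subject of the matrix clause; c-commands the pronoun but lies outside its binding domain — allowed.

Arjun, Arjun's lawyer, Felix's husband, Leo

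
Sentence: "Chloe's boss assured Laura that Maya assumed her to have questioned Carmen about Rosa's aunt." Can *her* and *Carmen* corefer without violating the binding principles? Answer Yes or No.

No

*Carmen* is an R-expression; Principle C requires it to be free (not bound by any c-commanding expression).
— her: subject of the clause headed by 'questioned'; the pronoun c-commands the R-expression — coreference blocked (Principle C).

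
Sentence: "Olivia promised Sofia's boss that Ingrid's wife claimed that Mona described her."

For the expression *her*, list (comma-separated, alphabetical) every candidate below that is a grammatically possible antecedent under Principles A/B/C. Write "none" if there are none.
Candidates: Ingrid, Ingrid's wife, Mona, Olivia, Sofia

*her* is a pronoun; Principle B requires it to be free in its binding domain — the clause headed by 'described'.
— Ingrid: possessor inside the subject DP of the clause headed by 'claimed'; does not c-command the pronoun — Principle B does not apply; allowed.
— Ingrid's wife: subject of the clause headed by 'claimed'; c-commands the pronoun but lies outside its binding domain — allowed.
— Mona: subject of the clause headed by 'described'; c-commands the pronoun within its binding domain — blocked (Principle B).
— Olivia: subject of the matrix clause; c-commands the pronoun but lies outside its binding domain — allowed.
— Sofia: possessor inside the object DP of the matrix clause; does not c-command the pronoun — Principle B does not apply; allowed.

Ingrid, Ingrid's wife, Olivia, Sofia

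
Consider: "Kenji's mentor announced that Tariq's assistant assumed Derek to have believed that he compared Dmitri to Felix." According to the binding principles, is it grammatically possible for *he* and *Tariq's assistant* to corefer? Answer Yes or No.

Yes

*he* is a pronoun; Principle B requires it to be free in its binding domain — the clause headed by 'compared'.
— Tariq's assistant: subject of the clause headed by 'assumed'; c-commands the pronoun but lies outside its binding domain — allowed.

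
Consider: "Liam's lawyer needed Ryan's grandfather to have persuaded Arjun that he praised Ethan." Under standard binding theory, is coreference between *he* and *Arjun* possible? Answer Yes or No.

*Arjun* is an R-expression; Principle C requires it to be free (not bound by any c-commanding expression).
— he: subject of the clause headed by 'praised'; the pronoun does not c-command the R-expression — coreference allowed.

Yes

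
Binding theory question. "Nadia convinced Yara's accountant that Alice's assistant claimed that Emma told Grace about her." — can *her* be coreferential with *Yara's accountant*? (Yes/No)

Yes

*her* is a pronoun; Principle B requires it to be free in its binding domain — the clause headed by 'told'.
— Yara's accountant: object of the matrix clause; c-commands the pronoun but lies outside its binding domain — allowed.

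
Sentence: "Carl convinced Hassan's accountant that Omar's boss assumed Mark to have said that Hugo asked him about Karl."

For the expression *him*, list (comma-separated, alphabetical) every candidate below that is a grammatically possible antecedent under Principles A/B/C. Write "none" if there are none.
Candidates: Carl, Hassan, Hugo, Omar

Carl, Hassan, Omar

*him* is a pronoun; Principle B requires it to be free in its binding domain — the clause headed by 'asked'.
— Carl: subject of the matrix clause; c-commands the pronoun but lies outside its binding domain — allowed.
— Hassan: possessor inside the object DP of the matrix clause; does not c-command the pronoun — Principle B does not apply; allowed.
— Hugo: subject of the clause headed by 'asked'; c-commands the pronoun within its binding domain — blocked (Principle B).
— Omar: possessor inside the subject DP of the clause headed by 'assumed'; does not c-command the pronoun — Principle B does not apply; allowed.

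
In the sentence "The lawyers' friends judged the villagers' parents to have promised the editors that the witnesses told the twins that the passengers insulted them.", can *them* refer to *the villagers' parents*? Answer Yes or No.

Yes

*them* is a pronoun; Principle B requires it to be free in its binding domain — the clause headed by 'insulted'.
— the villagers' parents: subject of the clause headed by 'promised'; c-commands the pronoun but lies outside its binding domain — allowed.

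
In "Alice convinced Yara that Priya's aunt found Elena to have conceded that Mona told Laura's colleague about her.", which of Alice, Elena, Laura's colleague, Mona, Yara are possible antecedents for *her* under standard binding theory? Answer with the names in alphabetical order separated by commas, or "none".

*her* is a pronoun; Principle B requires it to be free in its binding domain — the clause headed by 'told'.
— Alice: subject of the matrix clause; c-commands the pronoun but lies outside its binding domain — allowed.
— Elena: subject of the clause headed by 'conceded'; c-commands the pronoun but lies outside its binding domain — allowed.
— Laura's colleague: object of the clause headed by 'told'; c-commands the pronoun within its binding domain — blocked (Principle B).
— Mona: subject of the clause headed by 'told'; c-commands the pronoun within its binding domain — blocked (Principle B).
— Yara: object of the matrix clause; c-commands the pronoun but lies outside its binding domain — allowed.

Alice, Elena, Yara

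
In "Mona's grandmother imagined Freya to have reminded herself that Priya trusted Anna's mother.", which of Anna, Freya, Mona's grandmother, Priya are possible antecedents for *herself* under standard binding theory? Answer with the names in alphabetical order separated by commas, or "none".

Freya

*herself* is a reflexive; Principle A requires it to be bound within its binding domain — the clause headed by 'reminded'.
— Anna: possessor inside the object DP of the clause headed by 'trusted'; does not c-command the reflexive — cannot bind it (Principle A).
— Freya: subject of the clause headed by 'reminded'; c-commands the reflexive within its binding domain — allowed (Principle A).
— Mona's grandmother: subject of the matrix clause; c-commands the reflexive but lies outside its binding domain — cannot bind it (Principle A).
— Priya: subject of the clause headed by 'trusted'; does not c-command the reflexive — cannot bind it (Principle A).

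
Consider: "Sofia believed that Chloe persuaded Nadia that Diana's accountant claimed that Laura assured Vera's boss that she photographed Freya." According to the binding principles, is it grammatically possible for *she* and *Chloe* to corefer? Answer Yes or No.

Yes

*she* is a pronoun; Principle B requires it to be free in its binding domain — the clause headed by 'photographed'.
— Chloe: subject of the clause headed by 'persuaded'; c-commands the pronoun but lies outside its binding domain — allowed.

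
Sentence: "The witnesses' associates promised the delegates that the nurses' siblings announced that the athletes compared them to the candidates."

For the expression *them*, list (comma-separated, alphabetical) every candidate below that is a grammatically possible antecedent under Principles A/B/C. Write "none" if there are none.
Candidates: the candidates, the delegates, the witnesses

*them* is a pronoun; Principle B requires it to be free in its binding domain — the clause headed by 'compared'.
— the candidates: second object of the clause headed by 'compared'; is c-commanded by the pronoun; coreference would bind this R-expression — blocked (Principle C).
— the delegates: object of the matrix clause; c-commands the pronoun but lies outside its binding domain — allowed.
— the witnesses: possessor inside the subject DP of the matrix clause; does not c-command the pronoun — Principle B does not apply; allowed.

the delegates, the witnesses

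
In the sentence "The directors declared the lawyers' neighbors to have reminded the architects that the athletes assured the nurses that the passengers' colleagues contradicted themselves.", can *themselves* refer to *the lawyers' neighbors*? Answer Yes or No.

*themselves* is a reflexive; Principle A requires it to be bound within its binding domain — the clause headed by 'contradicted'.
— the lawyers' neighbors: subject of the clause headed by 'reminded'; c-commands the reflexive but lies outside its binding domain — cannot bind it (Principle A).

No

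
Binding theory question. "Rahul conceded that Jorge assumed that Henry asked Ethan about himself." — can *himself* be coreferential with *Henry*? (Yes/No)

Yes

*himself* is a reflexive; Principle A requires it to be bound within its binding domain — the clause headed by 'asked'.
— Henry: subject of the clause headed by 'asked'; c-commands the reflexive within its binding domain — allowed (Principle A).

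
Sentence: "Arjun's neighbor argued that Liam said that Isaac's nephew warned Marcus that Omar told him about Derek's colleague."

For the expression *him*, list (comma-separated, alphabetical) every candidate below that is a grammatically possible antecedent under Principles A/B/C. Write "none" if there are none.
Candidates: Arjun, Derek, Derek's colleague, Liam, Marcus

Arjun, Liam, Marcus

*him* is a pronoun; Principle B requires it to be free in its binding domain — the clause headed by 'told'.
— Arjun: possessor inside the subject DP of the matrix clause; does not c-command the pronoun — Principle B does not apply; allowed.
— Derek: possessor inside the second object DP of the clause headed by 'told'; is c-commanded by the pronoun; coreference would bind this R-expression — blocked (Principle C).
— Derek's colleague: second object of the clause headed by 'told'; is c-commanded by the pronoun; coreference would bind this R-expression — blocked (Principle C).
— Liam: subject of the clause headed by 'said'; c-commands the pronoun but lies outside its binding domain — allowed.
— Marcus: object of the clause headed by 'warned'; c-commands the pronoun but lies outside its binding domain — allowed.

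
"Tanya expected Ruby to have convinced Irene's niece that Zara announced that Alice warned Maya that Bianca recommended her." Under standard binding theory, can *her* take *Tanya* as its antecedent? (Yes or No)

*her* is a pronoun; Principle B requires it to be free in its binding domain — the clause headed by 'recommended'.
— Tanya: subject of the matrix clause; c-commands the pronoun but lies outside its binding domain — allowed.

Yes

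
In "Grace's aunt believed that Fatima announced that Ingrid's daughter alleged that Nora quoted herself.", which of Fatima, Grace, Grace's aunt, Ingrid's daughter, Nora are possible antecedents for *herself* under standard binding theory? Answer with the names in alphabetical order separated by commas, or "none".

*herself* is a reflexive; Principle A requires it to be bound within its binding domain — the clause headed by 'quoted'.
— Fatima: subject of the clause headed by 'announced'; c-commands the reflexive but lies outside its binding domain — cannot bind it (Principle A).
— Grace: possessor inside the subject DP of the matrix clause; does not c-command the reflexive — cannot bind it (Principle A).
— Grace's aunt: subject of the matrix clause; c-commands the reflexive but lies outside its binding domain — cannot bind it (Principle A).
— Ingrid's daughter: subject of the clause headed by 'alleged'; c-commands the reflexive but lies outside its binding domain — cannot bind it (Principle A).
— Nora: subject of the clause headed by 'quoted'; c-commands the reflexive within its binding domain — allowed (Principle A).

Nora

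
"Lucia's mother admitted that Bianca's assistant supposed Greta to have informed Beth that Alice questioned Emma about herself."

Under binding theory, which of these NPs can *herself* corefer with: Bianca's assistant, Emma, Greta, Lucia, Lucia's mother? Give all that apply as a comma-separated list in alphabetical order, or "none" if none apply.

Emma

*herself* is a reflexive; Principle A requires it to be bound within its binding domain — the clause headed by 'questioned'.
— Bianca's assistant: subject of the clause headed by 'supposed'; c-commands the reflexive but lies outside its binding domain — cannot bind it (Principle A).
— Emma: object of the clause headed by 'questioned'; c-commands the reflexive within its binding domain — allowed (Principle A).
— Greta: subject of the clause headed by 'informed'; c-commands the reflexive but lies outside its binding domain — cannot bind it (Principle A).
— Lucia: possessor inside the subject DP of the matrix clause; does not c-command the reflexive — cannot bind it (Principle A).
— Lucia's mother: subject of the matrix clause; c-commands the reflexive but lies outside its binding domain — cannot bind it (Principle A).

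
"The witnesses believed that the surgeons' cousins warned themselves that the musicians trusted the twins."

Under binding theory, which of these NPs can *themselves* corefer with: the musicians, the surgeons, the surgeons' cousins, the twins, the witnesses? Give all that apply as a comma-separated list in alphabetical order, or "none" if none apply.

*themselves* is a reflexive; Principle A requires it to be bound within its binding domain — the clause headed by 'warned'.
— the musicians: subject of the clause headed by 'trusted'; does not c-command the reflexive — cannot bind it (Principle A).
— the surgeons: possessor inside the subject DP of the clause headed by 'warned'; does not c-command the reflexive — cannot bind it (Principle A).
— the surgeons' cousins: subject of the clause headed by 'warned'; c-commands the reflexive within its binding domain — allowed (Principle A).
— the twins: object of the clause headed by 'trusted'; does not c-command the reflexive — cannot bind it (Principle A).
— the witnesses: subject of the matrix clause; c-commands the reflexive but lies outside its binding domain — cannot bind it (Principle A).

the surgeons' cousins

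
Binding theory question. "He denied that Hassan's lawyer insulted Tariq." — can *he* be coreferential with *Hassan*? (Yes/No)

No

*he* is a pronoun; Principle B requires it to be free in its binding domain — the matrix clause.
— Hassan: possessor inside the subject DP of the clause headed by 'insulted'; is c-commanded by the pronoun; coreference would bind this R-expression — blocked (Principle C).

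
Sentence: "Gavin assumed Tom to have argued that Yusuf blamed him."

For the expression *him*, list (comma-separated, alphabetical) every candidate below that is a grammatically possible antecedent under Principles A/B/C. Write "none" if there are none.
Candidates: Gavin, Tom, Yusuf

Gavin, Tom

*him* is a pronoun; Principle B requires it to be free in its binding domain — the clause headed by 'blamed'.
— Gavin: subject of the matrix clause; c-commands the pronoun but lies outside its binding domain — allowed.
— Tom: subject of the clause headed by 'argued'; c-commands the pronoun but lies outside its binding domain — allowed.
— Yusuf: subject of the clause headed by 'blamed'; c-commands the pronoun within its binding domain — blocked (Principle B).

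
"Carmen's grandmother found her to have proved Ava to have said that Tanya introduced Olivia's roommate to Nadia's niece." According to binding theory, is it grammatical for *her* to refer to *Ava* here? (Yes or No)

*Ava* is an R-expression; Principle C requires it to be free (not bound by any c-commanding expression).
— her: subject of the clause headed by 'proved'; the pronoun c-commands the R-expression — coreference blocked (Principle C).

No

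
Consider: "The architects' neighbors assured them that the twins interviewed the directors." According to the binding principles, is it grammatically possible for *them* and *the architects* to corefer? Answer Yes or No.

Yes

*them* is a pronoun; Principle B requires it to be free in its binding domain — the matrix clause.
— the architects: possessor inside the subject DP of the matrix clause; does not c-command the pronoun — Principle B does not apply; allowed.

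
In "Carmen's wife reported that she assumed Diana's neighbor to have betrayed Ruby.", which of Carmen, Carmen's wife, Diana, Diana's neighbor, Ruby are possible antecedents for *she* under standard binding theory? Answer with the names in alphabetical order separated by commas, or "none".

*she* is a pronoun; Principle B requires it to be free in its binding domain — the clause headed by 'assumed'.
— Carmen: possessor inside the subject DP of the matrix clause; does not c-command the pronoun — Principle B does not apply; allowed.
— Carmen's wife: subject of the matrix clause; c-commands the pronoun but lies outside its binding domain — allowed.
— Diana: possessor inside the subject DP of the clause headed by 'betrayed'; is c-commanded by the pronoun; coreference would bind this R-expression — blocked (Principle C).
— Diana's neighbor: subject of the clause headed by 'betrayed'; is c-commanded by the pronoun; coreference would bind this R-expression — blocked (Principle C).
— Ruby: object of the clause headed by 'betrayed'; is c-commanded by the pronoun; coreference would bind this R-expression — blocked (Principle C).

Carmen, Carmen's wife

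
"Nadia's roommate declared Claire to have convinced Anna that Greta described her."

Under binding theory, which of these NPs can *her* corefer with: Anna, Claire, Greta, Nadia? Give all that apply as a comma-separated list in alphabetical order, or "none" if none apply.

*her* is a pronoun; Principle B requires it to be free in its binding domain — the clause headed by 'described'.
— Anna: object of the clause headed by 'convinced'; c-commands the pronoun but lies outside its binding domain — allowed.
— Claire: subject of the clause headed by 'convinced'; c-commands the pronoun but lies outside its binding domain — allowed.
— Greta: subject of the clause headed by 'described'; c-commands the pronoun within its binding domain — blocked (Principle B).
— Nadia: possessor inside the subject DP of the matrix clause; does not c-command the pronoun — Principle B does not apply; allowed.

Anna, Claire, Nadia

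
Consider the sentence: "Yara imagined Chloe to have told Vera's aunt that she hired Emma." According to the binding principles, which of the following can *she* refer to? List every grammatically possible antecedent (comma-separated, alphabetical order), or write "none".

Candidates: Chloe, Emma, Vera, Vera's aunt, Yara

*she* is a pronoun; Principle B requires it to be free in its binding domain — the clause headed by 'hired'.
— Chloe: subject of the clause headed by 'told'; c-commands the pronoun but lies outside its binding domain — allowed.
— Emma: object of the clause headed by 'hired'; is c-commanded by the pronoun; coreference would bind this R-expression — blocked (Principle C).
— Vera: possessor inside the object DP of the clause headed by 'told'; does not c-command the pronoun — Principle B does not apply; allowed.
— Vera's aunt: object of the clause headed by 'told'; c-commands the pronoun but lies outside its binding domain — allowed.
— Yara: subject of the matrix clause; c-commands the pronoun but lies outside its binding domain — allowed.

Chloe, Vera, Vera's aunt, Yara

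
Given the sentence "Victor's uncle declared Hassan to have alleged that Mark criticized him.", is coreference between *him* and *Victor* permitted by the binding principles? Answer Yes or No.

*him* is a pronoun; Principle B requires it to be free in its binding domain — the clause headed by 'criticized'.
— Victor: possessor inside the subject DP of the matrix clause; does not c-command the pronoun — Principle B does not apply; allowed.

Yes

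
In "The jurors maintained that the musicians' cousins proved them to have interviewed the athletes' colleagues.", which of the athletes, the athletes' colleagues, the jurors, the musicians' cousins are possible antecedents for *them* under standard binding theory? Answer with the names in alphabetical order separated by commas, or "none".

the jurors

*them* is a pronoun; Principle B requires it to be free in its binding domain — the clause headed by 'proved'.
— the athletes: possessor inside the object DP of the clause headed by 'interviewed'; is c-commanded by the pronoun; coreference would bind this R-expression — blocked (Principle C).
— the athletes' colleagues: object of the clause headed by 'interviewed'; is c-commanded by the pronoun; coreference would bind this R-expression — blocked (Principle C).
— the jurors: subject of the matrix clause; c-commands the pronoun but lies outside its binding domain — allowed.
— the musicians' cousins: subject of the clause headed by 'proved'; c-commands the pronoun within its binding domain — blocked (Principle B).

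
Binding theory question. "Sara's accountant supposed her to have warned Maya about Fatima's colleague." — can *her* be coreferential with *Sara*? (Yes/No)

*her* is a pronoun; Principle B requires it to be free in its binding domain — the matrix clause.
— Sara: possessor inside the subject DP of the matrix clause; does not c-command the pronoun — Principle B does not apply; allowed.

Yes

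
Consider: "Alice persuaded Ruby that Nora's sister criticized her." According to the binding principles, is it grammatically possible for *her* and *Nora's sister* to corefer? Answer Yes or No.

*her* is a pronoun; Principle B requires it to be free in its binding domain — the clause headed by 'criticized'.
— Nora's sister: subject of the clause headed by 'criticized'; c-commands the pronoun within its binding domain — blocked (Principle B).

No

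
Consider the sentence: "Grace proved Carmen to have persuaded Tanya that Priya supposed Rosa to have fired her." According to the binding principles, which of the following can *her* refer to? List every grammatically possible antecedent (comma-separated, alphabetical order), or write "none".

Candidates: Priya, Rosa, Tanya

Priya, Tanya

*her* is a pronoun; Principle B requires it to be free in its binding domain — the clause headed by 'fired'.
— Priya: subject of the clause headed by 'supposed'; c-commands the pronoun but lies outside its binding domain — allowed.
— Rosa: subject of the clause headed by 'fired'; c-commands the pronoun within its binding domain — blocked (Principle B).
— Tanya: object of the clause headed by 'persuaded'; c-commands the pronoun but lies outside its binding domain — allowed.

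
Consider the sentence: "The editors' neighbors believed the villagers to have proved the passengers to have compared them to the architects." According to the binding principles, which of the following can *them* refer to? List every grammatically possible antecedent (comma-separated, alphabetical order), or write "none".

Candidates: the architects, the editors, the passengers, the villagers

*them* is a pronoun; Principle B requires it to be free in its binding domain — the clause headed by 'compared'.
— the architects: second object of the clause headed by 'compared'; is c-commanded by the pronoun; coreference would bind this R-expression — blocked (Principle C).
— the editors: possessor inside the subject DP of the matrix clause; does not c-command the pronoun — Principle B does not apply; allowed.
— the passengers: subject of the clause headed by 'compared'; c-commands the pronoun within its binding domain — blocked (Principle B).
— the villagers: subject of the clause headed by 'proved'; c-commands the pronoun but lies outside its binding domain — allowed.

the editors, the villagers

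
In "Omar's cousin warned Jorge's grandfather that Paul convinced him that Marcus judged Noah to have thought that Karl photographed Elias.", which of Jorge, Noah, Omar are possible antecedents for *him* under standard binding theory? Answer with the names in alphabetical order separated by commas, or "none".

*him* is a pronoun; Principle B requires it to be free in its binding domain — the clause headed by 'convinced'.
— Jorge: possessor inside the object DP of the matrix clause; does not c-command the pronoun — Principle B does not apply; allowed.
— Noah: subject of the clause headed by 'thought'; is c-commanded by the pronoun; coreference would bind this R-expression — blocked (Principle C).
— Omar: possessor inside the subject DP of the matrix clause; does not c-command the pronoun — Principle B does not apply; allowed.

Jorge, Omar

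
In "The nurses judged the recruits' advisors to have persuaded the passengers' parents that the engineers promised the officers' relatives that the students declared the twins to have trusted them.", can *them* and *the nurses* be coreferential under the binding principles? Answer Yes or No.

*the nurses* is an R-expression; Principle C requires it to be free (not bound by any c-commanding expression).
— them: object of the clause headed by 'trusted'; the pronoun does not c-command the R-expression — coreference allowed.

Yes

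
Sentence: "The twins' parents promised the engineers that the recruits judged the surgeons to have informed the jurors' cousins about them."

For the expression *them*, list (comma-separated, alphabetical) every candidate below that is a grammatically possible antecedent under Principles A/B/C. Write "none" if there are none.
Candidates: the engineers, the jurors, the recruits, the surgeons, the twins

*them* is a pronoun; Principle B requires it to be free in its binding domain — the clause headed by 'informed'.
— the engineers: object of the matrix clause; c-commands the pronoun but lies outside its binding domain — allowed.
— the jurors: possessor inside the object DP of the clause headed by 'informed'; does not c-command the pronoun — Principle B does not apply; allowed.
— the recruits: subject of the clause headed by 'judged'; c-commands the pronoun but lies outside its binding domain — allowed.
— the surgeons: subject of the clause headed by 'informed'; c-commands the pronoun within its binding domain — blocked (Principle B).
— the twins: possessor inside the subject DP of the matrix clause; does not c-command the pronoun — Principle B does not apply; allowed.

the engineers, the jurors, the recruits, the twins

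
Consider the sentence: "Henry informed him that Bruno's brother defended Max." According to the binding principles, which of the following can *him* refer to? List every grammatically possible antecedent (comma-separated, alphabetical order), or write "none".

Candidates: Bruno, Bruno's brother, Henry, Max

*him* is a pronoun; Principle B requires it to be free in its binding domain — the matrix clause.
— Bruno: possessor inside the subject DP of the clause headed by 'defended'; is c-commanded by the pronoun; coreference would bind this R-expression — blocked (Principle C).
— Bruno's brother: subject of the clause headed by 'defended'; is c-commanded by the pronoun; coreference would bind this R-expression — blocked (Principle C).
— Henry: subject of the matrix clause; c-commands the pronoun within its binding domain — blocked (Principle B).
— Max: object of the clause headed by 'defended'; is c-commanded by the pronoun; coreference would bind this R-expression — blocked (Principle C).

none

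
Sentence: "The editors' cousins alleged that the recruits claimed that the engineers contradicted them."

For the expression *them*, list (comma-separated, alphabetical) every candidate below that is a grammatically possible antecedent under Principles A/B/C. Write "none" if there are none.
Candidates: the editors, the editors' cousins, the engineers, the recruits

the editors, the editors' cousins, the recruits

*them* is a pronoun; Principle B requires it to be free in its binding domain — the clause headed by 'contradicted'.
— the editors: possessor inside the subject DP of the matrix clause; does not c-command the pronoun — Principle B does not apply; allowed.
— the editors' cousins: subject of the matrix clause; c-commands the pronoun but lies outside its binding domain — allowed.
— the engineers: subject of the clause headed by 'contradicted'; c-commands the pronoun within its binding domain — blocked (Principle B).
— the recruits: subject of the clause headed by 'claimed'; c-commands the pronoun but lies outside its binding domain — allowed.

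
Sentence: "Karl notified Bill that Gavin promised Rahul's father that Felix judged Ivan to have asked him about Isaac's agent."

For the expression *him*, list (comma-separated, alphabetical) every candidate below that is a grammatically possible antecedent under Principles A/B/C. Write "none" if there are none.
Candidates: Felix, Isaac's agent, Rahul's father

Felix, Rahul's father

*him* is a pronoun; Principle B requires it to be free in its binding domain — the clause headed by 'asked'.
— Felix: subject of the clause headed by 'judged'; c-commands the pronoun but lies outside its binding domain — allowed.
— Isaac's agent: second object of the clause headed by 'asked'; is c-commanded by the pronoun; coreference would bind this R-expression — blocked (Principle C).
— Rahul's father: object of the clause headed by 'promised'; c-commands the pronoun but lies outside its binding domain — allowed.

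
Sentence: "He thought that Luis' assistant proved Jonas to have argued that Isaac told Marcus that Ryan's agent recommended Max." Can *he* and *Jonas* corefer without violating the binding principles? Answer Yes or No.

*Jonas* is an R-expression; Principle C requires it to be free (not bound by any c-commanding expression).
— he: subject of the matrix clause; the pronoun c-commands the R-expression — coreference blocked (Principle C).

No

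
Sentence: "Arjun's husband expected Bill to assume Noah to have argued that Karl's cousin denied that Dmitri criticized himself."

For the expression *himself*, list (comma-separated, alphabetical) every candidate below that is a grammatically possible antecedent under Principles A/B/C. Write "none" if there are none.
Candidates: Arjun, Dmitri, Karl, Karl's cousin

Dmitri

*himself* is a reflexive; Principle A requires it to be bound within its binding domain — the clause headed by 'criticized'.
— Arjun: possessor inside the subject DP of the matrix clause; does not c-command the reflexive — cannot bind it (Principle A).
— Dmitri: subject of the clause headed by 'criticized'; c-commands the reflexive within its binding domain — allowed (Principle A).
— Karl: possessor inside the subject DP of the clause headed by 'denied'; does not c-command the reflexive — cannot bind it (Principle A).
— Karl's cousin: subject of the clause headed by 'denied'; c-commands the reflexive but lies outside its binding domain — cannot bind it (Principle A).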